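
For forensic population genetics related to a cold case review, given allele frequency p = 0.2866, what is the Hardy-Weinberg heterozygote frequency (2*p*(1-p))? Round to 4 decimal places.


Hardy-Weinberg heterozygote frequency:
q = 1 - p = 1 - 0.2866 = 0.7134
2pq = 2 * 0.2866 * 0.7134 = 0.4089

0.4089


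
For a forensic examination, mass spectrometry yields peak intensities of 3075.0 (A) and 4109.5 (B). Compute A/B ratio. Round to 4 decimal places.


Spectral peak ratio:
Peak A = 3075.0 counts
Peak B = 4109.5 counts
Ratio = 3075.0 / 4109.5 = 0.7483

0.7483


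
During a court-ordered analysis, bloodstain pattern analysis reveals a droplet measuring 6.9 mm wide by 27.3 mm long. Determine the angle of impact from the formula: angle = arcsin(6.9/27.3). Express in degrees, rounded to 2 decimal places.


Blood spatter impact angle calculation:
width / length = 6.9 / 27.3 = 0.252747
angle = arcsin(0.252747)
angle = 14.64 degrees

14.64


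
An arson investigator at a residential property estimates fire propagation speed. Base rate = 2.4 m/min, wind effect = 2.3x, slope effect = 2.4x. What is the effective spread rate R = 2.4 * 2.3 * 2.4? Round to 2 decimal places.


Fire spread rate calculation:
R = R0 * wind_factor * slope_factor
= 2.4 * 2.3 * 2.4
= 5.52 * 2.4
= 13.25 m/min

13.25


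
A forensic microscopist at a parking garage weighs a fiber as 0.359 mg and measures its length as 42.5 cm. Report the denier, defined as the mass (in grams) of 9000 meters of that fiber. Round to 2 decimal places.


Denier calculation:
Mass in grams = 0.359 mg / 1000 = 0.000359 g
Length in meters = 42.5 cm / 100 = 0.425 m
Linear density = mass / length = 0.000359 / 0.425 = 0.00084471 g/m
Denier = (g/m) * 9000 = 0.00084471 * 9000 = 7.60

7.60


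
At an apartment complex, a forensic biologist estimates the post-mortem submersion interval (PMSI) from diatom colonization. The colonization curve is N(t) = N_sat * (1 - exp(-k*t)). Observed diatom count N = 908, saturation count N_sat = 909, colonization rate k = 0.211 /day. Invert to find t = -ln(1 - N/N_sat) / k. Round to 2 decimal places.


PMSI from diatom colonization curve:
N / N_sat = 908 / 909 = 0.9989
1 - N/N_sat = 0.0011
ln(1 - N/N_sat) = -6.812445
t = -ln(1 - N/N_sat) / k = -(-6.812445) / 0.211 = 32.29 days

32.29


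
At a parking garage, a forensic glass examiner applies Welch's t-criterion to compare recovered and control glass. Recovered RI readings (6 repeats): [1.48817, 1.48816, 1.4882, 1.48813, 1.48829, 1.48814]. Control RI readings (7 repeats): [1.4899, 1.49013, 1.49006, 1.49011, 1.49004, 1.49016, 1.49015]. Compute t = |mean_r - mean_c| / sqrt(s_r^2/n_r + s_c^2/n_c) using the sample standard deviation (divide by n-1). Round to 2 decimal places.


Welch's t-criterion for glass RI comparison:
Recovered mean = sum / n_r = 8.92909 / 6 = 1.4881817
Control mean = sum / n_c = 10.43055 / 7 = 1.4900786
Recovered sample variance s_r^2 = 3.41667e-09
Control sample variance s_c^2 = 8.18095e-09
Welch SE (unpooled) = sqrt(s_r^2/n_r + s_c^2/n_c) = sqrt(5.69444e-10 + 1.16871e-09) = sqrt(1.73815e-09) = 4.16911e-05
|mean_r - mean_c| = 0.0018969
t = 0.0018969 / 4.16911e-05 = 45.50

45.50


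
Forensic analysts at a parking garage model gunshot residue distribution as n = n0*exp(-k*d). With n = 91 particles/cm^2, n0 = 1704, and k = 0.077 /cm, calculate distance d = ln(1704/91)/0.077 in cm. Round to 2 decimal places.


GSR distance calculation:
n0/n = 1704 / 91 = 18.725275
ln(n0/n) = 2.929874
d = 2.929874 / 0.077 = 38.05 cm

38.05


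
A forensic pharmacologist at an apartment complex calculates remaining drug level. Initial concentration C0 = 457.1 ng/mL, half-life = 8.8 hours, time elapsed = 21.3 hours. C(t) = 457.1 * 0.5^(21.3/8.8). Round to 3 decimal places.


Drug concentration decay:
Number of half-lives = t / t_half = 21.3 / 8.8 = 2.420455
Decay factor = 0.5^2.420455 = 0.18679723
C(t) = 457.1 * 0.18679723 = 85.385 ng/mL

85.385


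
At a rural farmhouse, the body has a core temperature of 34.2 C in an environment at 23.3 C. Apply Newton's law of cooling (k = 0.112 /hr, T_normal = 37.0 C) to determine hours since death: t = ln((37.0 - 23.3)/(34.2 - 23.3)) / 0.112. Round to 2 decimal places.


Using Newton's law of cooling:
t = ln((T_normal - T_ambient) / (T_body - T_ambient)) / k
T_normal - T_ambient = 13.7
T_body - T_ambient = 10.9
Ratio = 1.256881
ln(ratio) = 0.228633
t = 0.228633 / 0.112 = 2.04 hours

2.04


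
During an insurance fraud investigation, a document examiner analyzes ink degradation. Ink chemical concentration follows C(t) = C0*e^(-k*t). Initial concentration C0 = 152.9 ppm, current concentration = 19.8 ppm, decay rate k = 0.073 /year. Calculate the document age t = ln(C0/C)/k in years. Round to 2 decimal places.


Document age estimation:
C0/C = 152.9 / 19.8 = 7.722222
ln(C0/C) = 2.044102
t = 2.044102 / 0.073 = 28.00 years

28.00


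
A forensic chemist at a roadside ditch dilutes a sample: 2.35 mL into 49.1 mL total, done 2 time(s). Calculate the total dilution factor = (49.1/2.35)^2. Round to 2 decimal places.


Dilution factor calculation:
Single dilution = V_total / V_sample = 49.1 / 2.35 ≈ 20.893617
Number of dilutions = 2
Total DF = (49.1 / 2.35)^2 (full precision, rounded at the end) = 436.54

436.54


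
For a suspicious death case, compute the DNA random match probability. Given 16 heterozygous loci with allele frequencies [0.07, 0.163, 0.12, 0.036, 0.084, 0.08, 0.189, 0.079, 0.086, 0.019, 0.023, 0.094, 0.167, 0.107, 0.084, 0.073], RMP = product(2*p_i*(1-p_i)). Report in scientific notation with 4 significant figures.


Computing RMP for 16 loci:
Locus 1: 2 * 0.07 * 0.93 = 0.1302
Locus 2: 2 * 0.163 * 0.837 = 0.272862
Locus 3: 2 * 0.12 * 0.88 = 0.2112
Locus 4: 2 * 0.036 * 0.964 = 0.069408
Locus 5: 2 * 0.084 * 0.916 = 0.153888
Locus 6: 2 * 0.08 * 0.92 = 0.1472
Locus 7: 2 * 0.189 * 0.811 = 0.306558
Locus 8: 2 * 0.079 * 0.921 = 0.145518
Locus 9: 2 * 0.086 * 0.914 = 0.157208
Locus 10: 2 * 0.019 * 0.981 = 0.037278
Locus 11: 2 * 0.023 * 0.977 = 0.044942
Locus 12: 2 * 0.094 * 0.906 = 0.170328
Locus 13: 2 * 0.167 * 0.833 = 0.278222
Locus 14: 2 * 0.107 * 0.893 = 0.191102
Locus 15: 2 * 0.084 * 0.916 = 0.153888
Locus 16: 2 * 0.073 * 0.927 = 0.135342
RMP = 2.614e-14

2.614e-14


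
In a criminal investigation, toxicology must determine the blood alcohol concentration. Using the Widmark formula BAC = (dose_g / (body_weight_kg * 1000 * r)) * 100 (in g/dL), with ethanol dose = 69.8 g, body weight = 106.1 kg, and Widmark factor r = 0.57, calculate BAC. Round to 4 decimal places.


Applying the Widmark formula:
BAC = (dose_g / (body_wt * 1000 * r)) * 100
Denominator = 106.1 * 1000 * 0.57 = 60477
BAC = (69.8 / 60477) * 100
BAC = 0.1154 g/dL

0.1154


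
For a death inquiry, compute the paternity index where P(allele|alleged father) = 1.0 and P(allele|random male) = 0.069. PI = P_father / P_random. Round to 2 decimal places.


Paternity Index calculation:
PI = P(allele|father) / P(allele|random)
PI = 1.0 / 0.069
PI = 14.49

14.49


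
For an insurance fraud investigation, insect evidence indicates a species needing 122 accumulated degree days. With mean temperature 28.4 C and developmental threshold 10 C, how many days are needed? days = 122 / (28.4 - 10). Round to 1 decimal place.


Insect development time:
Effective temperature = avg_temp - T_base = 28.4 - 10 = 18.4 C
Days = ADD / effective_temp = 122 / 18.4 = 6.6 days

6.6


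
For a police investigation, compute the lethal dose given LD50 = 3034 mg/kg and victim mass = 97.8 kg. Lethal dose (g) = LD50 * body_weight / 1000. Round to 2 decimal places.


Lethal dose calculation:
Lethal dose = LD50 * body_weight / 1000
= 3034 * 97.8 / 1000
= 296725.2 / 1000
= 296.73 g

296.73


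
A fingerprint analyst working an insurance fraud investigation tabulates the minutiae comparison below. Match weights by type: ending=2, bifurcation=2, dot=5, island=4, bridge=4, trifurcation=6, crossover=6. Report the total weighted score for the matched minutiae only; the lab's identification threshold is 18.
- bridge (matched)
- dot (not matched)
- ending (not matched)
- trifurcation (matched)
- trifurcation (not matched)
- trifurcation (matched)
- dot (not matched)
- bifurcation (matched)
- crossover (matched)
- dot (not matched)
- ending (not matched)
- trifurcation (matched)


Weighted minutiae match score:
  bridge: matched, +4 (running total 4)
  dot: not matched, +0
  ending: not matched, +0
  trifurcation: matched, +6 (running total 10)
  trifurcation: not matched, +0
  trifurcation: matched, +6 (running total 16)
  dot: not matched, +0
  bifurcation: matched, +2 (running total 18)
  crossover: matched, +6 (running total 24)
  dot: not matched, +0
  ending: not matched, +0
  trifurcation: matched, +6 (running total 30)
Total score = 30
Threshold = 18; verdict = identification

30


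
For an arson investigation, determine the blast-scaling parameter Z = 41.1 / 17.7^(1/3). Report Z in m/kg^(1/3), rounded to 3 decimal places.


Scaled distance calculation:
W^(1/3) = 17.7^(1/3) = 2.6061
Z = R / W^(1/3) = 41.1 / 2.6061
Z = 15.771 m/kg^(1/3)

15.771


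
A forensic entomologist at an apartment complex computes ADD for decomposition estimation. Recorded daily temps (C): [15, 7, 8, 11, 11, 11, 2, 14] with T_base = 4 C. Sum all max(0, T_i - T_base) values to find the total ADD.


Computing ADD day by day:
Day 1: max(0, 15 - 4) = 11
Day 2: max(0, 7 - 4) = 3
Day 3: max(0, 8 - 4) = 4
Day 4: max(0, 11 - 4) = 7
Day 5: max(0, 11 - 4) = 7
Day 6: max(0, 11 - 4) = 7
Day 7: max(0, 2 - 4) = 0
Day 8: max(0, 14 - 4) = 10
Total ADD = 49

49


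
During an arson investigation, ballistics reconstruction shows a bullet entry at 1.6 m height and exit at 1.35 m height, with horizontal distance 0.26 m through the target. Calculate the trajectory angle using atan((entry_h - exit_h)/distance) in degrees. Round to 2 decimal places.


Bullet trajectory angle:
Height difference = 1.6 - 1.35 = 0.25 m
angle = atan(0.25 / 0.26)
angle = atan(0.961538)
angle = 43.88 degrees

43.88


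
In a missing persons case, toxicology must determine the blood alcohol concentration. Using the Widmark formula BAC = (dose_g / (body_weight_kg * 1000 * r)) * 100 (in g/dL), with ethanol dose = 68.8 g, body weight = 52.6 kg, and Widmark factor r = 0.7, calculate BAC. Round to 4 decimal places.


Applying the Widmark formula:
BAC = (dose_g / (body_wt * 1000 * r)) * 100
Denominator = 52.6 * 1000 * 0.7 = 36820
BAC = (68.8 / 36820) * 100
BAC = 0.1869 g/dL

0.1869


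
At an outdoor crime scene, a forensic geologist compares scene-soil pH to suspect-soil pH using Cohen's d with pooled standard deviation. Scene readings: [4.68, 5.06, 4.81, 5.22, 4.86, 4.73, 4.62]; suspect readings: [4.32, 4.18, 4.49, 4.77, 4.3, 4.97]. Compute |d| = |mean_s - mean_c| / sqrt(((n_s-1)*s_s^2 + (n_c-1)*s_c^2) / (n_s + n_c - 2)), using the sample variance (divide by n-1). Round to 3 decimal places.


Pooled-variance Cohen's d for soil pH comparison:
Scene mean = 33.98 / 7 = 4.854286
Suspect mean = 27.03 / 6 = 4.505
Scene sample variance s_s^2 = 0.046462
Suspect sample variance s_c^2 = 0.09371
Pooled variance = ((n_s-1)*s_s^2 + (n_c-1)*s_c^2) / (n_s + n_c - 2) = 0.067938
Pooled SD = sqrt(0.067938) = 0.260649
Mean difference = 0.349286
|d| = |0.349286| / 0.260649 = 1.340

1.340


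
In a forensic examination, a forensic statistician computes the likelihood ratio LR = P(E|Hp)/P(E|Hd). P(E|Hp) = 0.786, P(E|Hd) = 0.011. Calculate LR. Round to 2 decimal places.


Likelihood ratio calculation:
LR = P(E|Hp) / P(E|Hd)
LR = 0.786 / 0.011
LR = 71.45

71.45


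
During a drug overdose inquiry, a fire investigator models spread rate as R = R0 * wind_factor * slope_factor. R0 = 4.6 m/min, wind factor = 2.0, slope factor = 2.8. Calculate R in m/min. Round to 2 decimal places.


Fire spread rate calculation:
R = R0 * wind_factor * slope_factor
= 4.6 * 2.0 * 2.8
= 9.2 * 2.8
= 25.76 m/min

25.76


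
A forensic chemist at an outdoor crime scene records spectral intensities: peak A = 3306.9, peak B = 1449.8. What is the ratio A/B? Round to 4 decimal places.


Spectral peak ratio:
Peak A = 3306.9 counts
Peak B = 1449.8 counts
Ratio = 3306.9 / 1449.8 = 2.2809

2.2809


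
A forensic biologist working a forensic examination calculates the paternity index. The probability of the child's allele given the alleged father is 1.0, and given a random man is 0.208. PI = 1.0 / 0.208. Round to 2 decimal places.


Paternity Index calculation:
PI = P(allele|father) / P(allele|random)
PI = 1.0 / 0.208
PI = 4.81

4.81


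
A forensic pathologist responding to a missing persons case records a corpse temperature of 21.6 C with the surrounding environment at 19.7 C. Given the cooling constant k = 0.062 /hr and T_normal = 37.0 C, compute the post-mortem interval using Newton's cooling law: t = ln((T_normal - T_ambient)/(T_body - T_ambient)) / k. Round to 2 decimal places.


Using Newton's law of cooling:
t = ln((T_normal - T_ambient) / (T_body - T_ambient)) / k
T_normal - T_ambient = 17.3
T_body - T_ambient = 1.9
Ratio = 9.105263
ln(ratio) = 2.208853
t = 2.208853 / 0.062 = 35.63 hours

35.63


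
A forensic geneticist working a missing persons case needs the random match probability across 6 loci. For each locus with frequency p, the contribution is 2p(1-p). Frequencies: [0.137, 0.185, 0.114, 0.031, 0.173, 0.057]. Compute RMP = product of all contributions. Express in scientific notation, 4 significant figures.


Computing RMP for 6 loci:
Locus 1: 2 * 0.137 * 0.863 = 0.236462
Locus 2: 2 * 0.185 * 0.815 = 0.30155
Locus 3: 2 * 0.114 * 0.886 = 0.202008
Locus 4: 2 * 0.031 * 0.969 = 0.060078
Locus 5: 2 * 0.173 * 0.827 = 0.286142
Locus 6: 2 * 0.057 * 0.943 = 0.107502
RMP = 2.662e-05

2.662e-05


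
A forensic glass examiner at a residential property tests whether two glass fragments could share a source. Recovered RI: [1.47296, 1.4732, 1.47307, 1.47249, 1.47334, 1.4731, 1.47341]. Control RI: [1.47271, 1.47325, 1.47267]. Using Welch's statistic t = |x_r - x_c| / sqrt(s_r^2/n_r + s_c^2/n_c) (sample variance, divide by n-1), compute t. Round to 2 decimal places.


Welch's t-criterion for glass RI comparison:
Recovered mean = sum / n_r = 10.31157 / 7 = 1.4730814
Control mean = sum / n_c = 4.41863 / 3 = 1.4728767
Recovered sample variance s_r^2 = 9.23143e-08
Control sample variance s_c^2 = 1.04933e-07
Welch SE (unpooled) = sqrt(s_r^2/n_r + s_c^2/n_c) = sqrt(1.31878e-08 + 3.49778e-08) = sqrt(4.81656e-08) = 0.000219467
|mean_r - mean_c| = 0.000204762
t = 0.000204762 / 0.000219467 = 0.93

0.93


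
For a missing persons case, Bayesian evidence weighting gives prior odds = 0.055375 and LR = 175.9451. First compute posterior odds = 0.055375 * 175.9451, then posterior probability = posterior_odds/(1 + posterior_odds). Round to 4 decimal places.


Bayesian evidence evaluation:
Posterior odds = prior_odds * LR = 0.055375 * 175.9451 = 9.74296
Posterior probability = posterior_odds / (1 + posterior_odds)
= 9.74296 / (1 + 9.74296)
= 9.74296 / 10.74296
= 0.9069

0.9069


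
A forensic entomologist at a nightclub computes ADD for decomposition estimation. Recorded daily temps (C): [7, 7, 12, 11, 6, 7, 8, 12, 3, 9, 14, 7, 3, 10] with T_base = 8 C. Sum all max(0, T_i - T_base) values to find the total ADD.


Computing ADD day by day:
Day 1: max(0, 7 - 8) = 0
Day 2: max(0, 7 - 8) = 0
Day 3: max(0, 12 - 8) = 4
Day 4: max(0, 11 - 8) = 3
Day 5: max(0, 6 - 8) = 0
Day 6: max(0, 7 - 8) = 0
Day 7: max(0, 8 - 8) = 0
Day 8: max(0, 12 - 8) = 4
Day 9: max(0, 3 - 8) = 0
Day 10: max(0, 9 - 8) = 1
Day 11: max(0, 14 - 8) = 6
Day 12: max(0, 7 - 8) = 0
Day 13: max(0, 3 - 8) = 0
Day 14: max(0, 10 - 8) = 2
Total ADD = 20

20


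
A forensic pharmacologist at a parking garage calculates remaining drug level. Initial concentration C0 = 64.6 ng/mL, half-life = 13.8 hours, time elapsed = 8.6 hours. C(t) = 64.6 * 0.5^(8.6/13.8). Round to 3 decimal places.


Drug concentration decay:
Number of half-lives = t / t_half = 8.6 / 13.8 = 0.623188
Decay factor = 0.5^0.623188 = 0.64923469
C(t) = 64.6 * 0.64923469 = 41.941 ng/mL

41.941


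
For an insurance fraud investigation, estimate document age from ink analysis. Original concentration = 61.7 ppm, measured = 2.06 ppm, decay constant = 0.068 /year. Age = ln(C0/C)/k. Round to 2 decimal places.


Document age estimation:
C0/C = 61.7 / 2.06 = 29.951456
ln(C0/C) = 3.399578
t = 3.399578 / 0.068 = 49.99 years

49.99


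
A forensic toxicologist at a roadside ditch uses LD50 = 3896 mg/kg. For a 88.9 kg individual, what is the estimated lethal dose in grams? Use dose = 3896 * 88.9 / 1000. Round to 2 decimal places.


Lethal dose calculation:
Lethal dose = LD50 * body_weight / 1000
= 3896 * 88.9 / 1000
= 346354.4 / 1000
= 346.35 g

346.35


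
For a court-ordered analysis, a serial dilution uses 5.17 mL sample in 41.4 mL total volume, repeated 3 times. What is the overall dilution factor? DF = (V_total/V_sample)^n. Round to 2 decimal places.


Dilution factor calculation:
Single dilution = V_total / V_sample = 41.4 / 5.17 ≈ 8.007737
Number of dilutions = 3
Total DF = (41.4 / 5.17)^3 (full precision, rounded at the end) = 513.49

513.49


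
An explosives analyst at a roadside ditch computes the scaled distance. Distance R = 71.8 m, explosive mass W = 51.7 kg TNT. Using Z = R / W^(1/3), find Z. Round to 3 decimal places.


Scaled distance calculation:
W^(1/3) = 51.7^(1/3) = 3.725319
Z = R / W^(1/3) = 71.8 / 3.725319
Z = 19.274 m/kg^(1/3)

19.274


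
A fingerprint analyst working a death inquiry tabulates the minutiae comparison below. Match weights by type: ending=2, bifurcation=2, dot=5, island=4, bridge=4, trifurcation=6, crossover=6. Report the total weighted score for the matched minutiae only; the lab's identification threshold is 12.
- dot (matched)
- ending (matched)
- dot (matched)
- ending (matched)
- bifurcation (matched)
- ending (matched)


Weighted minutiae match score:
  dot: matched, +5 (running total 5)
  ending: matched, +2 (running total 7)
  dot: matched, +5 (running total 12)
  ending: matched, +2 (running total 14)
  bifurcation: matched, +2 (running total 16)
  ending: matched, +2 (running total 18)
Total score = 18
Threshold = 12; verdict = identification

18


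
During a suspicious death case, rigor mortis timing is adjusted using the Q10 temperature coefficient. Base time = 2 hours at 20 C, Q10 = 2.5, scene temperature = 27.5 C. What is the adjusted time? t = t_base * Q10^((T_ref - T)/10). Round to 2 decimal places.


Rigor mortis time adjustment:
Exponent = (T_ref - T_actual) / 10 = (20 - 27.5) / 10 = -0.75
Q10 factor = 2.5^-0.75 = 0.50297
t_adjusted = 2 * 0.50297 = 1.01 hours

1.01


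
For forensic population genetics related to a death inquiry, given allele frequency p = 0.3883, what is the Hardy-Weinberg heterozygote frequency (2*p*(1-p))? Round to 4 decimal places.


Hardy-Weinberg heterozygote frequency:
q = 1 - p = 1 - 0.3883 = 0.6117
2pq = 2 * 0.3883 * 0.6117 = 0.4750

0.4750


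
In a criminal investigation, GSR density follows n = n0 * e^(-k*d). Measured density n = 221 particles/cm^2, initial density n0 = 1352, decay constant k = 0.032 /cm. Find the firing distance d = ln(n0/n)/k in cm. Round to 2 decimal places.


GSR distance calculation:
n0/n = 1352 / 221 = 6.117647
ln(n0/n) = 1.811178
d = 1.811178 / 0.032 = 56.60 cm

56.60


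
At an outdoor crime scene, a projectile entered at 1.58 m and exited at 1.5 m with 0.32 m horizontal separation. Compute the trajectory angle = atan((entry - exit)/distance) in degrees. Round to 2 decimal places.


Bullet trajectory angle:
Height difference = 1.58 - 1.5 = 0.08 m
angle = atan(0.08 / 0.32)
angle = atan(0.25)
angle = 14.04 degrees

14.04


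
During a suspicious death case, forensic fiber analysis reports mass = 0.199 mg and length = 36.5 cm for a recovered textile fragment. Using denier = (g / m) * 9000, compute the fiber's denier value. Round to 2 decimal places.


Denier calculation:
Mass in grams = 0.199 mg / 1000 = 0.000199 g
Length in meters = 36.5 cm / 100 = 0.365 m
Linear density = mass / length = 0.000199 / 0.365 = 0.00054521 g/m
Denier = (g/m) * 9000 = 0.00054521 * 9000 = 4.91

4.91


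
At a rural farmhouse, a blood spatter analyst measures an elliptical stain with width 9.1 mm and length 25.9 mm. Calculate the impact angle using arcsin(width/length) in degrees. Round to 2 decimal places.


Blood spatter impact angle calculation:
width / length = 9.1 / 25.9 = 0.351351
angle = arcsin(0.351351)
angle = 20.57 degrees

20.57


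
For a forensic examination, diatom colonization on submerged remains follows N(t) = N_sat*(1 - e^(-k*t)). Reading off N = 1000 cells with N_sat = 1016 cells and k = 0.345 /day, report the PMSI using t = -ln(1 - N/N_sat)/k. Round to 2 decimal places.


PMSI from diatom colonization curve:
N / N_sat = 1000 / 1016 = 0.984252
1 - N/N_sat = 0.015748
ln(1 - N/N_sat) = -4.151042
t = -ln(1 - N/N_sat) / k = -(-4.151042) / 0.345 = 12.03 days

12.03


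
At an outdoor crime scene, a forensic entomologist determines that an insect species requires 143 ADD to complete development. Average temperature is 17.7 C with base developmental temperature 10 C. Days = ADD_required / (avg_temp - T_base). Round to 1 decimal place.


Insect development time:
Effective temperature = avg_temp - T_base = 17.7 - 10 = 7.7 C
Days = ADD / effective_temp = 143 / 7.7 = 18.6 days

18.6


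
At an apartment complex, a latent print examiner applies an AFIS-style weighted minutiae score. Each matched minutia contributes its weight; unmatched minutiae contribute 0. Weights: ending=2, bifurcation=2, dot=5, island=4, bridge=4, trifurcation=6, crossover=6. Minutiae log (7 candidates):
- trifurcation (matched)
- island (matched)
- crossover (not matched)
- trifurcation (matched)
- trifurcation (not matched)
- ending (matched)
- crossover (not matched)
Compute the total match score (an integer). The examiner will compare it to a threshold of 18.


Weighted minutiae match score:
  trifurcation: matched, +6 (running total 6)
  island: matched, +4 (running total 10)
  crossover: not matched, +0
  trifurcation: matched, +6 (running total 16)
  trifurcation: not matched, +0
  ending: matched, +2 (running total 18)
  crossover: not matched, +0
Total score = 18
Threshold = 18; verdict = identification

18


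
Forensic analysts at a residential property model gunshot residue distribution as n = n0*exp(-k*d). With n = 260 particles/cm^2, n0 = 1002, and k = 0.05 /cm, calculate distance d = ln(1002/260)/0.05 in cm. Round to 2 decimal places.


GSR distance calculation:
n0/n = 1002 / 260 = 3.853846
ln(n0/n) = 1.349072
d = 1.349072 / 0.05 = 26.98 cm

26.98


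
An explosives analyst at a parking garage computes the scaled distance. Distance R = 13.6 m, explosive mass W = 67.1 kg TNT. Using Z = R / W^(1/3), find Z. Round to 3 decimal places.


Scaled distance calculation:
W^(1/3) = 67.1^(1/3) = 4.063568
Z = R / W^(1/3) = 13.6 / 4.063568
Z = 3.347 m/kg^(1/3)

3.347


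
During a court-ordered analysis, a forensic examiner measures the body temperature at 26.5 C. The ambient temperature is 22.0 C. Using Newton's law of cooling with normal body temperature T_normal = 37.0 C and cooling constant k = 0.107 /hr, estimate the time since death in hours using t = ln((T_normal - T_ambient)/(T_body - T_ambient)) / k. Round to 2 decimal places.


Using Newton's law of cooling:
t = ln((T_normal - T_ambient) / (T_body - T_ambient)) / k
T_normal - T_ambient = 15.0
T_body - T_ambient = 4.5
Ratio = 3.333333
ln(ratio) = 1.203973
t = 1.203973 / 0.107 = 11.25 hours

11.25


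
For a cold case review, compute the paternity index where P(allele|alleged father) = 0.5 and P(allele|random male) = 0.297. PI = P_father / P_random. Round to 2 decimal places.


Paternity Index calculation:
PI = P(allele|father) / P(allele|random)
PI = 0.5 / 0.297
PI = 1.68

1.68


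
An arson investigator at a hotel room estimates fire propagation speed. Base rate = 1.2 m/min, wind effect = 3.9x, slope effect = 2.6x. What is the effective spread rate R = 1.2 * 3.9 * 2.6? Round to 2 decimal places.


Fire spread rate calculation:
R = R0 * wind_factor * slope_factor
= 1.2 * 3.9 * 2.6
= 4.68 * 2.6
= 12.17 m/min

12.17


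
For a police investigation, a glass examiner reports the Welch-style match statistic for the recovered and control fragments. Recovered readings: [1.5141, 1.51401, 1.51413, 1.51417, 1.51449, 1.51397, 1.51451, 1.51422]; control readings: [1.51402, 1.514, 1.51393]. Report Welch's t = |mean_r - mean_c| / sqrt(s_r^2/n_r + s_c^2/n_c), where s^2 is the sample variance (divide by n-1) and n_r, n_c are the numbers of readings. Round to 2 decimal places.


Welch's t-criterion for glass RI comparison:
Recovered mean = sum / n_r = 12.1136 / 8 = 1.5142
Control mean = sum / n_c = 4.54195 / 3 = 1.5139833
Recovered sample variance s_r^2 = 4.07714e-08
Control sample variance s_c^2 = 2.23333e-09
Welch SE (unpooled) = sqrt(s_r^2/n_r + s_c^2/n_c) = sqrt(5.09643e-09 + 7.44444e-10) = sqrt(5.84087e-09) = 7.64256e-05
|mean_r - mean_c| = 0.000216667
t = 0.000216667 / 7.64256e-05 = 2.84

2.84


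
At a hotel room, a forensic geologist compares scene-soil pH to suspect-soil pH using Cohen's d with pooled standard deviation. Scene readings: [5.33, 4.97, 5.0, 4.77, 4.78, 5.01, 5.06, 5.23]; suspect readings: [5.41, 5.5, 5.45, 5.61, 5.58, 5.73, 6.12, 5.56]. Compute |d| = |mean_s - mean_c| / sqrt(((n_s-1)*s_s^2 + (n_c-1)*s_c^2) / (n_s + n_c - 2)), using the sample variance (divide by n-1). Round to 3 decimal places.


Pooled-variance Cohen's d for soil pH comparison:
Scene mean = 40.15 / 8 = 5.01875
Suspect mean = 44.96 / 8 = 5.62
Scene sample variance s_s^2 = 0.037841
Suspect sample variance s_c^2 = 0.050686
Pooled variance = ((n_s-1)*s_s^2 + (n_c-1)*s_c^2) / (n_s + n_c - 2) = 0.044263
Pooled SD = sqrt(0.044263) = 0.210388
Mean difference = -0.60125
|d| = |-0.60125| / 0.210388 = 2.858

2.858


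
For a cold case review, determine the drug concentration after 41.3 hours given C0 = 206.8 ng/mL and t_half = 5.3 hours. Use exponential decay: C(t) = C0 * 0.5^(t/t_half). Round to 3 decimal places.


Drug concentration decay:
Number of half-lives = t / t_half = 41.3 / 5.3 = 7.792453
Decay factor = 0.5^7.792453 = 0.00451064
C(t) = 206.8 * 0.00451064 = 0.933 ng/mL

0.933


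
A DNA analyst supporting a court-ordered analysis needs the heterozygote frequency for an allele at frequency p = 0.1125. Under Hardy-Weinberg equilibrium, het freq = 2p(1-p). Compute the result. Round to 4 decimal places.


Hardy-Weinberg heterozygote frequency:
q = 1 - p = 1 - 0.1125 = 0.8875
2pq = 2 * 0.1125 * 0.8875 = 0.1997

0.1997


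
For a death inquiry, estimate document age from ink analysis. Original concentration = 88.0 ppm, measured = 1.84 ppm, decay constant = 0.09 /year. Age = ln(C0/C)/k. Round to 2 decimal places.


Document age estimation:
C0/C = 88.0 / 1.84 = 47.826087
ln(C0/C) = 3.867571
t = 3.867571 / 0.09 = 42.97 years

42.97


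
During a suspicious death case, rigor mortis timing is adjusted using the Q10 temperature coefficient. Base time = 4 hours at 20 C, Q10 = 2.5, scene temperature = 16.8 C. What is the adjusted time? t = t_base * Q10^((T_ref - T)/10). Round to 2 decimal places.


Rigor mortis time adjustment:
Exponent = (T_ref - T_actual) / 10 = (20 - 16.8) / 10 = 0.32
Q10 factor = 2.5^0.32 = 1.34073
t_adjusted = 4 * 1.34073 = 5.36 hours

5.36


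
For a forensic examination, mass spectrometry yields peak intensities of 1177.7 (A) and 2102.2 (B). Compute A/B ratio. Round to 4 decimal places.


Spectral peak ratio:
Peak A = 1177.7 counts
Peak B = 2102.2 counts
Ratio = 1177.7 / 2102.2 = 0.5602

0.5602


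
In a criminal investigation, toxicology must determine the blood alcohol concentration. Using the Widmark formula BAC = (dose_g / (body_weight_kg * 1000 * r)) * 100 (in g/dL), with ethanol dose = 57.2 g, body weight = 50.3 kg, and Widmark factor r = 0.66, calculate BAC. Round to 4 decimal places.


Applying the Widmark formula:
BAC = (dose_g / (body_wt * 1000 * r)) * 100
Denominator = 50.3 * 1000 * 0.66 = 33198
BAC = (57.2 / 33198) * 100
BAC = 0.1723 g/dL

0.1723


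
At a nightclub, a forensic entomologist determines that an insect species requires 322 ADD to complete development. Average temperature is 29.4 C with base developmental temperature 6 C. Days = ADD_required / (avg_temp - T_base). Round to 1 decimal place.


Insect development time:
Effective temperature = avg_temp - T_base = 29.4 - 6 = 23.4 C
Days = ADD / effective_temp = 322 / 23.4 = 13.8 days

13.8


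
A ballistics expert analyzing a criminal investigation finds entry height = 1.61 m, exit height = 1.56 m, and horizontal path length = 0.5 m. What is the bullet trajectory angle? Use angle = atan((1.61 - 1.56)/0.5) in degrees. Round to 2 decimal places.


Bullet trajectory angle:
Height difference = 1.61 - 1.56 = 0.05 m
angle = atan(0.05 / 0.5)
angle = atan(0.1)
angle = 5.71 degrees

5.71


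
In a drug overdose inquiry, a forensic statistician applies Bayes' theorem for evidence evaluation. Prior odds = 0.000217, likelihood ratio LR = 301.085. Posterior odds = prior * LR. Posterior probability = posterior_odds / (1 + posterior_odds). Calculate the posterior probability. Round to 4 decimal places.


Bayesian evidence evaluation:
Posterior odds = prior_odds * LR = 0.000217 * 301.085 = 0.06533544
Posterior probability = posterior_odds / (1 + posterior_odds)
= 0.06533544 / (1 + 0.06533544)
= 0.06533544 / 1.06533544
= 0.0613

0.0613


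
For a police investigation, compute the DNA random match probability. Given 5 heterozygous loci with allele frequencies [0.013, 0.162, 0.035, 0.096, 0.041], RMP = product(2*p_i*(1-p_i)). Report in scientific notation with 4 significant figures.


Computing RMP for 5 loci:
Locus 1: 2 * 0.013 * 0.987 = 0.025662
Locus 2: 2 * 0.162 * 0.838 = 0.271512
Locus 3: 2 * 0.035 * 0.965 = 0.06755
Locus 4: 2 * 0.096 * 0.904 = 0.173568
Locus 5: 2 * 0.041 * 0.959 = 0.078638
RMP = 6.424e-06

6.424e-06


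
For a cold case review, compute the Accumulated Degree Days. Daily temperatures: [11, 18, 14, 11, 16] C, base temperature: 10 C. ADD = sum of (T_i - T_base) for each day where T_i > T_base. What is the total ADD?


Computing ADD day by day:
Day 1: max(0, 11 - 10) = 1
Day 2: max(0, 18 - 10) = 8
Day 3: max(0, 14 - 10) = 4
Day 4: max(0, 11 - 10) = 1
Day 5: max(0, 16 - 10) = 6
Total ADD = 20

20


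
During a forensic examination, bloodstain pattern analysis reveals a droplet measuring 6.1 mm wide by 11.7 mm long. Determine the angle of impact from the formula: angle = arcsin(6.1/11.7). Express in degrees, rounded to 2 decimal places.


Blood spatter impact angle calculation:
width / length = 6.1 / 11.7 = 0.521368
angle = arcsin(0.521368)
angle = 31.42 degrees

31.42


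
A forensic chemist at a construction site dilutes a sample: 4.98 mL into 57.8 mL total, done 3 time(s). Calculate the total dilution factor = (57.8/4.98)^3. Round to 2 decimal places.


Dilution factor calculation:
Single dilution = V_total / V_sample = 57.8 / 4.98 ≈ 11.606426
Number of dilutions = 3
Total DF = (57.8 / 4.98)^3 (full precision, rounded at the end) = 1563.49

1563.49


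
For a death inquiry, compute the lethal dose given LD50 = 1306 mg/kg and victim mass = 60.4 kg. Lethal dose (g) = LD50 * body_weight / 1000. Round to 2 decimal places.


Lethal dose calculation:
Lethal dose = LD50 * body_weight / 1000
= 1306 * 60.4 / 1000
= 78882.4 / 1000
= 78.88 g

78.88


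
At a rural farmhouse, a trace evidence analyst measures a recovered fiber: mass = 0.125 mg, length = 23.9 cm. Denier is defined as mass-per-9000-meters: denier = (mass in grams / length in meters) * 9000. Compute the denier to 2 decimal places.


Denier calculation:
Mass in grams = 0.125 mg / 1000 = 0.000125 g
Length in meters = 23.9 cm / 100 = 0.239 m
Linear density = mass / length = 0.000125 / 0.239 = 0.00052301 g/m
Denier = (g/m) * 9000 = 0.00052301 * 9000 = 4.71

4.71


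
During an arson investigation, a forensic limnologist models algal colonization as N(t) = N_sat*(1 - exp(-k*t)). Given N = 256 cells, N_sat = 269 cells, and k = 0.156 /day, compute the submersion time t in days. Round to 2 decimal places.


PMSI from diatom colonization curve:
N / N_sat = 256 / 269 = 0.951673
1 - N/N_sat = 0.048327
ln(1 - N/N_sat) = -3.029765
t = -ln(1 - N/N_sat) / k = -(-3.029765) / 0.156 = 19.42 days

19.42


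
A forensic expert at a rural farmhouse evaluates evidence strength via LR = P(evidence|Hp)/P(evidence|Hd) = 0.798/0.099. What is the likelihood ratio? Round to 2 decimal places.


Likelihood ratio calculation:
LR = P(E|Hp) / P(E|Hd)
LR = 0.798 / 0.099
LR = 8.06

8.06


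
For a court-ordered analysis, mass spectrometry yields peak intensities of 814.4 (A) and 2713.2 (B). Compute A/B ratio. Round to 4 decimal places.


Spectral peak ratio:
Peak A = 814.4 counts
Peak B = 2713.2 counts
Ratio = 814.4 / 2713.2 = 0.3002

0.3002


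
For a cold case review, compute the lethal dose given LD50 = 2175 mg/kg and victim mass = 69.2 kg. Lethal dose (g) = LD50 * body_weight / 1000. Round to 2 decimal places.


Lethal dose calculation:
Lethal dose = LD50 * body_weight / 1000
= 2175 * 69.2 / 1000
= 150510 / 1000
= 150.51 g

150.51


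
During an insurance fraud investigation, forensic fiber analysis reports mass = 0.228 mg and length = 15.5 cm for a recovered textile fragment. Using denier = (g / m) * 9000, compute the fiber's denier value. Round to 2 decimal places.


Denier calculation:
Mass in grams = 0.228 mg / 1000 = 0.000228 g
Length in meters = 15.5 cm / 100 = 0.155 m
Linear density = mass / length = 0.000228 / 0.155 = 0.00147097 g/m
Denier = (g/m) * 9000 = 0.00147097 * 9000 = 13.24

13.24


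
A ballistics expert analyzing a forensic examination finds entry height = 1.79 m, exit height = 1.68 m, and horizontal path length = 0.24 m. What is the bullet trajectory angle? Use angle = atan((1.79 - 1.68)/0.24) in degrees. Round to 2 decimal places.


Bullet trajectory angle:
Height difference = 1.79 - 1.68 = 0.11 m
angle = atan(0.11 / 0.24)
angle = atan(0.458333)
angle = 24.62 degrees

24.62


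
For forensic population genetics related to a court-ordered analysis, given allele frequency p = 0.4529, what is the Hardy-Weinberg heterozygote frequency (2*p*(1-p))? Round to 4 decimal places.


Hardy-Weinberg heterozygote frequency:
q = 1 - p = 1 - 0.4529 = 0.5471
2pq = 2 * 0.4529 * 0.5471 = 0.4956

0.4956


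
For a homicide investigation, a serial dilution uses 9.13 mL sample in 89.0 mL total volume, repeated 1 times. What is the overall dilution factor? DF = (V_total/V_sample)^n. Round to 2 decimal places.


Dilution factor calculation:
Single dilution = V_total / V_sample = 89.0 / 9.13 ≈ 9.748083
Number of dilutions = 1
Total DF = (89.0 / 9.13)^1 (full precision, rounded at the end) = 9.75

9.75


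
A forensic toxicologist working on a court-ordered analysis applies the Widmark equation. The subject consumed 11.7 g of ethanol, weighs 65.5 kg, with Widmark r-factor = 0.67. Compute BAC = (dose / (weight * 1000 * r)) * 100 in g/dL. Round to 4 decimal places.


Applying the Widmark formula:
BAC = (dose_g / (body_wt * 1000 * r)) * 100
Denominator = 65.5 * 1000 * 0.67 = 43885
BAC = (11.7 / 43885) * 100
BAC = 0.0267 g/dL

0.0267


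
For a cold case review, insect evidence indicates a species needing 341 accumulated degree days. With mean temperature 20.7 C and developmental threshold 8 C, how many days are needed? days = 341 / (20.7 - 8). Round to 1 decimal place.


Insect development time:
Effective temperature = avg_temp - T_base = 20.7 - 8 = 12.7 C
Days = ADD / effective_temp = 341 / 12.7 = 26.9 days

26.9


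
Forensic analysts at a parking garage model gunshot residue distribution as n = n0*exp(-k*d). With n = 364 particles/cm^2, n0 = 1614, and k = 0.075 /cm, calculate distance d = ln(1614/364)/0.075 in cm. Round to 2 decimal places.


GSR distance calculation:
n0/n = 1614 / 364 = 4.434066
ln(n0/n) = 1.489317
d = 1.489317 / 0.075 = 19.86 cm

19.86


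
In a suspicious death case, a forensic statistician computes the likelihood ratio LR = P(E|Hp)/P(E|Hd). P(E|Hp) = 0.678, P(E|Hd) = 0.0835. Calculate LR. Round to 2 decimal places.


Likelihood ratio calculation:
LR = P(E|Hp) / P(E|Hd)
LR = 0.678 / 0.0835
LR = 8.12

8.12


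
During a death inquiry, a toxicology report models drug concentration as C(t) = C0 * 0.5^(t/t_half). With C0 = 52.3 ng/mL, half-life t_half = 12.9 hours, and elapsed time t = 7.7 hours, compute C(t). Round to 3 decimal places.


Drug concentration decay:
Number of half-lives = t / t_half = 7.7 / 12.9 = 0.596899
Decay factor = 0.5^0.596899 = 0.66117359
C(t) = 52.3 * 0.66117359 = 34.579 ng/mL

34.579


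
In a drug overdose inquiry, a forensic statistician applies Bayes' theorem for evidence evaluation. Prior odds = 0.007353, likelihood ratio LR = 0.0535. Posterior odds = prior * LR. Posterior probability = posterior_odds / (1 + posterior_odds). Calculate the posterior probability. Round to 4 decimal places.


Bayesian evidence evaluation:
Posterior odds = prior_odds * LR = 0.007353 * 0.0535 = 0.0003933855
Posterior probability = posterior_odds / (1 + posterior_odds)
= 0.0003933855 / (1 + 0.0003933855)
= 0.0003933855 / 1.0003933855
= 0.0004

0.0004


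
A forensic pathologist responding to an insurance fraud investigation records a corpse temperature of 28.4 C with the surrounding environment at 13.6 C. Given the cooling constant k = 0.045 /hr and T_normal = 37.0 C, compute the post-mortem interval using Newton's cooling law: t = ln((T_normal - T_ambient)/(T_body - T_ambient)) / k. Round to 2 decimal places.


Using Newton's law of cooling:
t = ln((T_normal - T_ambient) / (T_body - T_ambient)) / k
T_normal - T_ambient = 23.4
T_body - T_ambient = 14.8
Ratio = 1.581081
ln(ratio) = 0.458109
t = 0.458109 / 0.045 = 10.18 hours

10.18


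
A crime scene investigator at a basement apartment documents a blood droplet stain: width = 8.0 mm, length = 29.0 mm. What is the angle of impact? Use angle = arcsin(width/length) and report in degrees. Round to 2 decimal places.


Blood spatter impact angle calculation:
width / length = 8.0 / 29.0 = 0.275862
angle = arcsin(0.275862)
angle = 16.01 degrees

16.01


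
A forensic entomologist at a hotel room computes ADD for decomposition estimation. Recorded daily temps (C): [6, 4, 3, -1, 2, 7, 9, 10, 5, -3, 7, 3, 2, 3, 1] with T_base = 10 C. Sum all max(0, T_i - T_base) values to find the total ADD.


Computing ADD day by day:
Day 1: max(0, 6 - 10) = 0
Day 2: max(0, 4 - 10) = 0
Day 3: max(0, 3 - 10) = 0
Day 4: max(0, -1 - 10) = 0
Day 5: max(0, 2 - 10) = 0
Day 6: max(0, 7 - 10) = 0
Day 7: max(0, 9 - 10) = 0
Day 8: max(0, 10 - 10) = 0
Day 9: max(0, 5 - 10) = 0
Day 10: max(0, -3 - 10) = 0
Day 11: max(0, 7 - 10) = 0
Day 12: max(0, 3 - 10) = 0
Day 13: max(0, 2 - 10) = 0
Day 14: max(0, 3 - 10) = 0
Day 15: max(0, 1 - 10) = 0
Total ADD = 0

0


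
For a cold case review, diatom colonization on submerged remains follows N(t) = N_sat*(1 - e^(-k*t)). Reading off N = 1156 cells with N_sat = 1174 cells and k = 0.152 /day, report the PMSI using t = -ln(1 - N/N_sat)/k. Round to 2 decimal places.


PMSI from diatom colonization curve:
N / N_sat = 1156 / 1174 = 0.984668
1 - N/N_sat = 0.015332
ln(1 - N/N_sat) = -4.177813
t = -ln(1 - N/N_sat) / k = -(-4.177813) / 0.152 = 27.49 days

27.49


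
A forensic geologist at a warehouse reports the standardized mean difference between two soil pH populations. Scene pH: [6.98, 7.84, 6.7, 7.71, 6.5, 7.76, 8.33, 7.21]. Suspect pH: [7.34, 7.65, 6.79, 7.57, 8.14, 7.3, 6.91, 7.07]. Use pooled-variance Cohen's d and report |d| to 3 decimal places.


Pooled-variance Cohen's d for soil pH comparison:
Scene mean = 59.03 / 8 = 7.37875
Suspect mean = 58.77 / 8 = 7.34625
Scene sample variance s_s^2 = 0.399012
Suspect sample variance s_c^2 = 0.192941
Pooled variance = ((n_s-1)*s_s^2 + (n_c-1)*s_c^2) / (n_s + n_c - 2) = 0.295977
Pooled SD = sqrt(0.295977) = 0.544038
Mean difference = 0.0325
|d| = |0.0325| / 0.544038 = 0.060

0.060
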